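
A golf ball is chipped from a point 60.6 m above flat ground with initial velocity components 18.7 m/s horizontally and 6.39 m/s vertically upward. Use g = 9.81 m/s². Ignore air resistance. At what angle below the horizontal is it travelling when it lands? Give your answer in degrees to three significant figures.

Vertical motion (up positive, ground at y = 0): 4.905 t² − (6.390) t − 60.6 = 0, so t = (6.390 + √(6.390² + 2·9.81·60.6)) / 9.81 = (6.390 + 35.07) / 9.81 = 4.226 s.
At impact: v_y = v_y0 − g t = −35.07 m/s; vₓ = 18.70 m/s.
Angle below horizontal: arctan(|v_y|/vₓ) = arctan(35.07/18.70) = 61.93°.

61.9°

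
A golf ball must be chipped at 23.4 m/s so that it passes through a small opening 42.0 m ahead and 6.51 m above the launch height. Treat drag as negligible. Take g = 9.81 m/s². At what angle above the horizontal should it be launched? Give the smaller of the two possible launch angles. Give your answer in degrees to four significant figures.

36.27°

Trajectory: y = x tanθ − g x² (1 + tan²θ)/(2v₀²). With x = 42.0, y = 6.51, v₀ = 23.4, g = 9.81:
15.80 tan²θ − 42.0 tanθ + (22.31) = 0.
tanθ = [42.0 ± √(42.0² − 4 × 15.80 × (22.31))] / (2 × 15.80) = (42.0 ± 18.81) / 31.60, giving tanθ = 0.7338 or 1.924.
θ = 36.27° or 62.54°; the smaller is 36.27°.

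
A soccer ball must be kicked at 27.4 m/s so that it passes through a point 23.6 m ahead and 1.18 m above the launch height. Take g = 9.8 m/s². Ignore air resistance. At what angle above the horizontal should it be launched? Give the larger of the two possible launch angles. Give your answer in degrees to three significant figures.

81.0°

Trajectory: y = x tanθ − g x² (1 + tan²θ)/(2v₀²). With x = 23.6, y = 1.18, v₀ = 27.4, g = 9.80:
3.635 tan²θ − 23.6 tanθ + (4.815) = 0.
tanθ = [23.6 ± √(23.6² − 4 × 3.635 × (4.815))] / (2 × 3.635) = (23.6 ± 22.07) / 7.270, giving tanθ = 0.2109 or 6.281.
θ = 11.91° or 80.95°; the larger is 80.95°.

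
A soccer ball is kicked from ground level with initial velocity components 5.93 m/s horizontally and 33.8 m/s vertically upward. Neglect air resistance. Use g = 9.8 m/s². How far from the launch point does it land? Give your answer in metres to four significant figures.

40.90 m

Flight time T = 2 v_y0 / g = 6.898 s.
Horizontal distance R = vₓ T = 5.930 × 6.898 = 40.90 m.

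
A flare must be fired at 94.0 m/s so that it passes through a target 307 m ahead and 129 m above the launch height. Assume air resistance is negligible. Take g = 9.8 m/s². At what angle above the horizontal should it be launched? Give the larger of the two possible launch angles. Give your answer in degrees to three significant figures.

Trajectory: y = x tanθ − g x² (1 + tan²θ)/(2v₀²). With x = 307, y = 129, v₀ = 94.0, g = 9.80:
52.27 tan²θ − 307 tanθ + (181.3) = 0.
tanθ = [307 ± √(307² − 4 × 52.27 × (181.3))] / (2 × 52.27) = (307 ± 237.4) / 104.5, giving tanθ = 0.6659 or 5.208.
θ = 33.66° or 79.13°; the larger is 79.13°.

79.1°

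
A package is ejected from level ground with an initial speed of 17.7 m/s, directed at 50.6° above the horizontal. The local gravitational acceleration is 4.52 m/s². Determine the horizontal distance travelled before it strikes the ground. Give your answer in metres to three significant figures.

vₓ = 17.70 cos 50.6° = 11.23 m/s; v_y0 = 17.70 sin 50.6° = 13.68 m/s.
Flight time T = 2 v_y0 / g = 6.052 s.
Range: R = vₓ T = 11.23 × 6.052 = 67.99 m.

68.0 m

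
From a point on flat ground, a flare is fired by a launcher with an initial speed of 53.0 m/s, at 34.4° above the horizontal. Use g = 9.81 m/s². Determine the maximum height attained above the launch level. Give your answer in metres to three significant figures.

Horizontal component vₓ = 53.00 cos 34.4° = 43.73 m/s; vertical v_y0 = 53.00 sin 34.4° = 29.94 m/s.
Peak height H = v_y0² / (2g) = 896.60 / 19.62 = 45.70 m.

45.7 m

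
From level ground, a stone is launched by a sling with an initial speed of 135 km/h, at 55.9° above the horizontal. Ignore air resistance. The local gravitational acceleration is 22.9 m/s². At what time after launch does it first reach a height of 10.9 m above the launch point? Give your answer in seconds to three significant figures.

Convert: 135 km/h = 135/3.6 = 37.50 m/s.
Components: vₓ = 37.50 cos 55.9° = 21.02 m/s, v_y0 = 37.50 sin 55.9° = 31.05 m/s.
Height y(t) = 31.05 t − 11.45 t² = 10.9 gives 11.45 t² − 31.05 t + 10.9 = 0.
t = [31.05 ± √(31.05² − 2·22.9·10.9)] / 22.9 = (31.05 ± 21.56) / 22.9, so t = 0.4143 s or t = 2.298 s.
The first (ascending) time is 0.4143 s.

0.414 s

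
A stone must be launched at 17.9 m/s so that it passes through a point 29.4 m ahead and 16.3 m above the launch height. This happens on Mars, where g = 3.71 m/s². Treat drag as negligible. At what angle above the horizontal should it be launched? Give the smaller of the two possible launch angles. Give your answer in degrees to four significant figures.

Trajectory: y = x tanθ − g x² (1 + tan²θ)/(2v₀²). With x = 29.4, y = 16.3, v₀ = 17.9, g = 3.71:
5.004 tan²θ − 29.4 tanθ + (21.30) = 0.
tanθ = [29.4 ± √(29.4² − 4 × 5.004 × (21.30))] / (2 × 5.004) = (29.4 ± 20.93) / 10.01, giving tanθ = 0.8466 or 5.028.
θ = 40.25° or 78.75°; the smaller is 40.25°.

40.25°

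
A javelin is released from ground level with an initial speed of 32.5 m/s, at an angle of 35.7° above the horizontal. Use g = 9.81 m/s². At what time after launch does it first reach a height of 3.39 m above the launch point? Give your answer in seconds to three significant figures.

Horizontal component vₓ = 32.50 cos 35.7° = 26.39 m/s; vertical v_y0 = 32.50 sin 35.7° = 18.97 m/s.
Set y = v_y0 t − ½ g t² = 3.39: 4.905 t² − 18.97 t + 3.39 = 0.
Quadratic formula: t = (18.97 ± √293.16) / 9.81 = (18.97 ± 17.12) / 9.81 → t = 0.1879 s or 3.679 s.
The first (ascending) time is 0.1879 s.

0.188 s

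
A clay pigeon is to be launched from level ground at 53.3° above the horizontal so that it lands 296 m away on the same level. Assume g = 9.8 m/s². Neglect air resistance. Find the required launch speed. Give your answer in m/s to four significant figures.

55.02 m/s

Level-ground range: R = v₀² sin(2θ)/g, so v₀ = √(gR / sin 2θ).
v₀ = √(9.80 × 296 / sin 106.6°) = √(2901 / 0.9583) = √3027.0 = 55.02 m/s.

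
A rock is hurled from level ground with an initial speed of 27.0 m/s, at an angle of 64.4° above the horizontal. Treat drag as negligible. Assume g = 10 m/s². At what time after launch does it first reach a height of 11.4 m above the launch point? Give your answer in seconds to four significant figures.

Components: vₓ = 27.00 cos 64.4° = 11.67 m/s, v_y0 = 27.00 sin 64.4° = 24.35 m/s.
Require v_y0 t − ½ g t² = 11.4, i.e. 5.000 t² − 24.35 t + 11.4 = 0.
Quadratic formula: t = (24.35 ± √364.90) / 10.0 = (24.35 ± 19.10) / 10.0 → t = 0.5247 s or 4.345 s.
The first (ascending) time is 0.5247 s.

0.5247 s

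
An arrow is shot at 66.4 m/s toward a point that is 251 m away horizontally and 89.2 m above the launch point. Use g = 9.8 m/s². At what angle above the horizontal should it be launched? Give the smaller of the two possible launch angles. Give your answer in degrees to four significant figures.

Trajectory: y = x tanθ − g x² (1 + tan²θ)/(2v₀²). With x = 251, y = 89.2, v₀ = 66.4, g = 9.80:
70.02 tan²θ − 251 tanθ + (159.2) = 0.
tanθ = [251 ± √(251² − 4 × 70.02 × (159.2))] / (2 × 70.02) = (251 ± 135.7) / 140.0, giving tanθ = 0.8235 or 2.761.
θ = 39.47° or 70.09°; the smaller is 39.47°.

39.47°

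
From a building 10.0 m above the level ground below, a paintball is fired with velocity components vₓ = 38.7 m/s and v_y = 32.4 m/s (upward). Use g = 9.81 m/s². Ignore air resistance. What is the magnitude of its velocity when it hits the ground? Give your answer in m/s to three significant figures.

The projectile lands when y = 10.0 + (32.40) t − ½·9.81·t² = 0. Positive root: t = (32.40 + √(32.40² + 2·9.81·10.0)) / 9.81 = (32.40 + 35.30) / 9.81 = 6.901 s.
Vertical velocity at impact: v_y = v_y0 − g t = 32.40 − 9.81 × 6.901 = −35.30 m/s.
Speed: |v| = √(vₓ² + v_y²) = √(38.70² + 35.30²) = 52.38 m/s.

52.4 m/s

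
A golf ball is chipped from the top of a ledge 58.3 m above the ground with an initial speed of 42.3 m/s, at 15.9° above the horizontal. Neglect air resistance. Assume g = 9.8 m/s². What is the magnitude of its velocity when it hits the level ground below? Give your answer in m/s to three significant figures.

Resolve: vₓ = 42.30 cos 15.9° = 40.68 m/s and v_y0 = 42.30 sin 15.9° = 11.59 m/s.
With up positive and y = 0 at the ground: y(t) = 58.3 + (11.59) t − 4.900 t². Setting y = 0 and taking the positive root: t = [11.59 + √(11.59² + 2·9.80·58.3)] / 9.80 = (11.59 + 35.73) / 9.80 = 4.829 s.
Vertical velocity at impact: v_y = v_y0 − g t = 11.59 − 9.80 × 4.829 = −35.73 m/s.
Speed: |v| = √(vₓ² + v_y²) = √(40.68² + 35.73²) = 54.15 m/s.

54.1 m/s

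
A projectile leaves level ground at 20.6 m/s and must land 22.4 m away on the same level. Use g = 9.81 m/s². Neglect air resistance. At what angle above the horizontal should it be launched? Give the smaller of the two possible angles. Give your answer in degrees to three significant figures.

R = v₀² sin 2θ / g gives sin 2θ = gR/v₀² = 9.81·22.4/20.6² = 0.5178.
2θ = 31.19° or 180° − 31.19° = 148.8°, so θ = 15.59° or 74.41°.
The smaller angle is 15.59°.

15.6°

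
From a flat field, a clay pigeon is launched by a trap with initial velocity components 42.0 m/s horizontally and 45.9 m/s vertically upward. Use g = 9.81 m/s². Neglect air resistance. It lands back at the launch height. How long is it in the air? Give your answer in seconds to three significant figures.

9.36 s

Time of flight on level ground: T = 2 v_y0 / g = 2 × 45.90 / 9.81 = 9.358 s.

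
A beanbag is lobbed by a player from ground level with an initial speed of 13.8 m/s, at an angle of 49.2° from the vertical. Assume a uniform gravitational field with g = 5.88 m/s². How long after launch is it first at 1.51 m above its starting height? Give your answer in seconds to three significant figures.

Resolve: vₓ = 13.80 sin 49.2° = 10.45 m/s and v_y0 = 13.80 cos 49.2° = 9.017 m/s.
Height y(t) = 9.017 t − 2.940 t² = 1.51 gives 2.940 t² − 9.017 t + 1.51 = 0.
Quadratic formula: t = (9.017 ± √63.552) / 5.88 = (9.017 ± 7.972) / 5.88 → t = 0.1778 s or 2.889 s.
The first (ascending) time is 0.1778 s.

0.178 s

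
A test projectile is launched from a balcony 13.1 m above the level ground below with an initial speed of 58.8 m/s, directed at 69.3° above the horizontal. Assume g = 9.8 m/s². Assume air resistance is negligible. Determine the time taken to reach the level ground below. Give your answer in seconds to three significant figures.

11.5 s

vₓ = 58.80 cos 69.3° = 20.78 m/s; v_y0 = 58.80 sin 69.3° = 55.00 m/s.
With up positive and y = 0 at the ground: y(t) = 13.1 + (55.00) t − 4.900 t². Setting y = 0 and taking the positive root: t = [55.00 + √(55.00² + 2·9.80·13.1)] / 9.80 = (55.00 + 57.29) / 9.80 = 11.46 s.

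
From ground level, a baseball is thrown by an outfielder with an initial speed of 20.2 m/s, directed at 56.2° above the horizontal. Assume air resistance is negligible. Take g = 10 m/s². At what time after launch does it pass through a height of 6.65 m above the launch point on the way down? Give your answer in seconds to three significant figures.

2.90 s

vₓ = 20.20 cos 56.2° = 11.24 m/s; v_y0 = 20.20 sin 56.2° = 16.79 m/s.
Require v_y0 t − ½ g t² = 6.65, i.e. 5.000 t² − 16.79 t + 6.65 = 0.
Quadratic formula: t = (16.79 ± √148.77) / 10.0 = (16.79 ± 12.20) / 10.0 → t = 0.4589 s or 2.898 s.
The descending-branch root is 2.898 s.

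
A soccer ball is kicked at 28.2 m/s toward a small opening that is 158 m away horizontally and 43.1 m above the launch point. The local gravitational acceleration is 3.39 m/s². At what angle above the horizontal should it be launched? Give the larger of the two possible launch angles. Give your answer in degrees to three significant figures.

64.7°

Trajectory: y = x tanθ − g x² (1 + tan²θ)/(2v₀²). With x = 158, y = 43.1, v₀ = 28.2, g = 3.39:
53.21 tan²θ − 158 tanθ + (96.31) = 0.
tanθ = [158 ± √(158² − 4 × 53.21 × (96.31))] / (2 × 53.21) = (158 ± 66.83) / 106.4, giving tanθ = 0.8567 or 2.113.
θ = 40.59° or 64.67°; the larger is 64.67°.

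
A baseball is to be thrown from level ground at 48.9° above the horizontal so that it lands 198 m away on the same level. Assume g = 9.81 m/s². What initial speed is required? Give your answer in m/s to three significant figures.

Level-ground range: R = v₀² sin(2θ)/g, so v₀ = √(gR / sin 2θ).
v₀ = √(9.81 × 198 / sin 97.80°) = √(1942 / 0.9907) = √1960.5 = 44.28 m/s.

44.3 m/s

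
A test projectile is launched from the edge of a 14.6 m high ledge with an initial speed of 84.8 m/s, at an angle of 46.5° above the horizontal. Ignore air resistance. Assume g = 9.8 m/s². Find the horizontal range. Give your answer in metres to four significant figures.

746.4 m

vₓ = 84.80 cos 46.5° = 58.37 m/s; v_y0 = 84.80 sin 46.5° = 61.51 m/s.
The projectile lands when y = 14.6 + (61.51) t − ½·9.80·t² = 0. Positive root: t = (61.51 + √(61.51² + 2·9.80·14.6)) / 9.80 = (61.51 + 63.80) / 9.80 = 12.79 s.
Horizontal distance: R = vₓ t = 58.37 × 12.79 = 746.4 m.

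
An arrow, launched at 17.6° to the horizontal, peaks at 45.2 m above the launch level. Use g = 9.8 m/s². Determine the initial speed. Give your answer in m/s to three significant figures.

At the peak v_y = 0, so v_y0 = √(2gH) = √(2 × 9.80 × 45.2) = 29.76 m/s.
v_y0 = v₀ sin θ ⇒ v₀ = 29.76 / sin 17.6° = 98.44 m/s.

98.4 m/s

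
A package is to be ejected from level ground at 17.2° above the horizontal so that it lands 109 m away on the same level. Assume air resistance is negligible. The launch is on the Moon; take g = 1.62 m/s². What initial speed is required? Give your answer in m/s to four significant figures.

Level-ground range: R = v₀² sin(2θ)/g, so v₀ = √(gR / sin 2θ).
v₀ = √(1.62 × 109 / sin 34.40°) = √(176.6 / 0.5650) = √312.55 = 17.68 m/s.

17.68 m/s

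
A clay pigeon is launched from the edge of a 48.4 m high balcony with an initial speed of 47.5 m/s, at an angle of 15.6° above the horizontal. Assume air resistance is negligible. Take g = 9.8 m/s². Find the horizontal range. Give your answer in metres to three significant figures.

215 m

Resolve: vₓ = 47.50 cos 15.6° = 45.75 m/s and v_y0 = 47.50 sin 15.6° = 12.77 m/s.
Vertical motion (up positive, ground at y = 0): 4.900 t² − (12.77) t − 48.4 = 0, so t = (12.77 + √(12.77² + 2·9.80·48.4)) / 9.80 = (12.77 + 33.34) / 9.80 = 4.706 s.
Horizontal distance: R = vₓ t = 45.75 × 4.706 = 215.3 m.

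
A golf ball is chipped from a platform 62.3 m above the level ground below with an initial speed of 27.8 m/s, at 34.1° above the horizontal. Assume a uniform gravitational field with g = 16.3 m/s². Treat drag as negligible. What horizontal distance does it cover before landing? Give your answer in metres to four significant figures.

89.36 m

Horizontal component vₓ = 27.80 cos 34.1° = 23.02 m/s; vertical v_y0 = 27.80 sin 34.1° = 15.59 m/s.
Vertical motion (up positive, ground at y = 0): 8.150 t² − (15.59) t − 62.3 = 0, so t = (15.59 + √(15.59² + 2·16.3·62.3)) / 16.3 = (15.59 + 47.69) / 16.3 = 3.882 s.
Horizontal distance: R = vₓ t = 23.02 × 3.882 = 89.36 m.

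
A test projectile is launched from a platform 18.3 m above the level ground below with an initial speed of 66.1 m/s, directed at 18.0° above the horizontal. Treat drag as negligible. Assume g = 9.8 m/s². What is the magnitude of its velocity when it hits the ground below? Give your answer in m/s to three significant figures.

68.8 m/s

Resolve: vₓ = 66.10 cos 18.0° = 62.86 m/s and v_y0 = 66.10 sin 18.0° = 20.43 m/s.
Vertical motion (up positive, ground at y = 0): 4.900 t² − (20.43) t − 18.3 = 0, so t = (20.43 + √(20.43² + 2·9.80·18.3)) / 9.80 = (20.43 + 27.86) / 9.80 = 4.927 s.
Vertical velocity at impact: v_y = v_y0 − g t = 20.43 − 9.80 × 4.927 = −27.86 m/s.
Speed: |v| = √(vₓ² + v_y²) = √(62.86² + 27.86²) = 68.76 m/s.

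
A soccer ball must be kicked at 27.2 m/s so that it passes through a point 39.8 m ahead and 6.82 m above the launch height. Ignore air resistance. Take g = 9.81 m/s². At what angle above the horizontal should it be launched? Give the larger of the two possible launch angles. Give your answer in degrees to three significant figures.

73.1°

Trajectory: y = x tanθ − g x² (1 + tan²θ)/(2v₀²). With x = 39.8, y = 6.82, v₀ = 27.2, g = 9.81:
10.50 tan²θ − 39.8 tanθ + (17.32) = 0.
tanθ = [39.8 ± √(39.8² − 4 × 10.50 × (17.32))] / (2 × 10.50) = (39.8 ± 29.26) / 21.00, giving tanθ = 0.5016 or 3.288.
θ = 26.64° or 73.08°; the larger is 73.08°.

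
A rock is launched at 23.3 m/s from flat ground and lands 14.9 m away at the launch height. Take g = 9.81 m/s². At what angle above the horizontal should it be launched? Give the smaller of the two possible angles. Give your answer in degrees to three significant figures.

From R = (v₀²/g) sin 2θ: sin 2θ = 9.81 × 14.9 / 542.89 = 0.2692.
2θ = 15.62° or 180° − 15.62° = 164.4°, so θ = 7.810° or 82.19°.
The smaller angle is 7.810°.

7.81°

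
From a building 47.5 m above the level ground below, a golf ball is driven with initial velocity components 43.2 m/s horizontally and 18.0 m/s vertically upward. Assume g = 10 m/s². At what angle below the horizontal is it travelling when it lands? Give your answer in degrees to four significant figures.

39.56°

Vertical motion (up positive, ground at y = 0): 5.000 t² − (18.00) t − 47.5 = 0, so t = (18.00 + √(18.00² + 2·10.0·47.5)) / 10.0 = (18.00 + 35.69) / 10.0 = 5.369 s.
At impact: v_y = v_y0 − g t = −35.69 m/s; vₓ = 43.20 m/s.
Angle below horizontal: arctan(|v_y|/vₓ) = arctan(35.69/43.20) = 39.56°.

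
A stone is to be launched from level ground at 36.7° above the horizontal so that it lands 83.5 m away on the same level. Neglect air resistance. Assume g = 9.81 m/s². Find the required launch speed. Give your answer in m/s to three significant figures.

Level-ground range: R = v₀² sin(2θ)/g, so v₀ = √(gR / sin 2θ).
v₀ = √(9.81 × 83.5 / sin 73.40°) = √(819.1 / 0.9583) = √854.76 = 29.24 m/s.

29.2 m/s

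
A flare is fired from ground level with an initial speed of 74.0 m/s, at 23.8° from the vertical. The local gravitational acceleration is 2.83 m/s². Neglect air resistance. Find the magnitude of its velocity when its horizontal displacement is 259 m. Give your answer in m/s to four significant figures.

Resolve: vₓ = 74.00 sin 23.8° = 29.86 m/s and v_y0 = 74.00 cos 23.8° = 67.71 m/s.
At x = 259 m, t = x/vₓ = 259/29.86 = 8.673 s.
Vertical velocity there: v_y = v_y0 − g t = 67.71 − 2.83 × 8.673 = 43.16 m/s.
Speed: √(vₓ² + v_y²) = √(29.86² + 43.16²) = 52.49 m/s.

52.49 m/s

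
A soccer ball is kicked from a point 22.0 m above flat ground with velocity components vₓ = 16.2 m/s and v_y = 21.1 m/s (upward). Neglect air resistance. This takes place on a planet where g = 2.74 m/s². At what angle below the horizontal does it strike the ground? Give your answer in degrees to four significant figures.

55.74°

With up positive and y = 0 at the ground: y(t) = 22.0 + (21.10) t − 1.370 t². Setting y = 0 and taking the positive root: t = [21.10 + √(21.10² + 2·2.74·22.0)] / 2.74 = (21.10 + 23.79) / 2.74 = 16.38 s.
At impact: v_y = v_y0 − g t = −23.79 m/s; vₓ = 16.20 m/s.
Angle below horizontal: arctan(|v_y|/vₓ) = arctan(23.79/16.20) = 55.74°.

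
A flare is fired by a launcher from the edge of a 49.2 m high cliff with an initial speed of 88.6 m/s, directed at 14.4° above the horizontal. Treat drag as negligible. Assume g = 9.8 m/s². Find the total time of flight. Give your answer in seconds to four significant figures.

6.134 s

Horizontal component vₓ = 88.60 cos 14.4° = 85.82 m/s; vertical v_y0 = 88.60 sin 14.4° = 22.03 m/s.
With up positive and y = 0 at the ground: y(t) = 49.2 + (22.03) t − 4.900 t². Setting y = 0 and taking the positive root: t = [22.03 + √(22.03² + 2·9.80·49.2)] / 9.80 = (22.03 + 38.08) / 9.80 = 6.134 s.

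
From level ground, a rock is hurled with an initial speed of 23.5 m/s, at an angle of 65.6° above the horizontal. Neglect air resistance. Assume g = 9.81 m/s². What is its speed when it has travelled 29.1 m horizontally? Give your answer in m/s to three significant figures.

Horizontal component vₓ = 23.50 cos 65.6° = 9.708 m/s; vertical v_y0 = 23.50 sin 65.6° = 21.40 m/s.
x = vₓ t ⇒ t = 29.1/9.708 = 2.998 s.
Vertical velocity there: v_y = v_y0 − g t = 21.40 − 9.81 × 2.998 = −8.005 m/s.
Speed: √(vₓ² + v_y²) = √(9.708² + 8.005²) = 12.58 m/s.

12.6 m/s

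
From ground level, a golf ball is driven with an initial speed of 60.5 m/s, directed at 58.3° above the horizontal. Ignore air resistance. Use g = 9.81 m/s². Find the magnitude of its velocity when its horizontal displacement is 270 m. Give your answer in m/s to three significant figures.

vₓ = 60.50 cos 58.3° = 31.79 m/s; v_y0 = 60.50 sin 58.3° = 51.47 m/s.
Time to reach x = 270 m: t = x/vₓ = 270/31.79 = 8.493 s.
Vertical velocity there: v_y = v_y0 − g t = 51.47 − 9.81 × 8.493 = −31.84 m/s.
Speed: √(vₓ² + v_y²) = √(31.79² + 31.84²) = 45.00 m/s.

45.0 m/s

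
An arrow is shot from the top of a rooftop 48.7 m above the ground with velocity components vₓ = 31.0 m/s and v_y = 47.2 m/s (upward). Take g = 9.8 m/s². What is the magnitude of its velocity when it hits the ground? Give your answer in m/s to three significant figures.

64.4 m/s

With up positive and y = 0 at the ground: y(t) = 48.7 + (47.20) t − 4.900 t². Setting y = 0 and taking the positive root: t = [47.20 + √(47.20² + 2·9.80·48.7)] / 9.80 = (47.20 + 56.41) / 9.80 = 10.57 s.
Vertical velocity at impact: v_y = v_y0 − g t = 47.20 − 9.80 × 10.57 = −56.41 m/s.
Speed: |v| = √(vₓ² + v_y²) = √(31.00² + 56.41²) = 64.37 m/s.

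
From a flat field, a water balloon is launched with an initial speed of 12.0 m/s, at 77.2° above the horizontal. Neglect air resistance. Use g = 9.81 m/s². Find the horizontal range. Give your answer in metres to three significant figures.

6.34 m

Components: vₓ = 12.00 cos 77.2° = 2.659 m/s, v_y0 = 12.00 sin 77.2° = 11.70 m/s.
Time aloft: T = 2 v_y0 / g = 2 × 11.70 / 9.81 = 2.386 s.
Horizontal distance R = vₓ T = 2.659 × 2.386 = 6.343 m.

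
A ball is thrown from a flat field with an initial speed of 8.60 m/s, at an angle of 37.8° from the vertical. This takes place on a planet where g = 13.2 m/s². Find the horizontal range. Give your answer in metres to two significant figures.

Resolve: vₓ = 8.600 sin 37.8° = 5.271 m/s and v_y0 = 8.600 cos 37.8° = 6.795 m/s.
Time aloft: T = 2 v_y0 / g = 2 × 6.795 / 13.2 = 1.030 s.
Horizontal distance R = vₓ T = 5.271 × 1.030 = 5.427 m.

5.4 m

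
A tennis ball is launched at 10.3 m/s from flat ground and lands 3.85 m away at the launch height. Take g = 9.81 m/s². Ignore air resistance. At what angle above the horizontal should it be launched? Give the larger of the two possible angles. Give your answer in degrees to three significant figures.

79.6°

From R = (v₀²/g) sin 2θ: sin 2θ = 9.81 × 3.85 / 106.09 = 0.3560.
2θ = 20.86° or 180° − 20.86° = 159.1°, so θ = 10.43° or 79.57°.
The larger angle is 79.57°.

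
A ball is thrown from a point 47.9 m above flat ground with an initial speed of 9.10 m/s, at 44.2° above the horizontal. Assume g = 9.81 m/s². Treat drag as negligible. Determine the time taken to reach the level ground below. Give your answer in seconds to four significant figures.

Components: vₓ = 9.100 cos 44.2° = 6.524 m/s, v_y0 = 9.100 sin 44.2° = 6.344 m/s.
With up positive and y = 0 at the ground: y(t) = 47.9 + (6.344) t − 4.905 t². Setting y = 0 and taking the positive root: t = [6.344 + √(6.344² + 2·9.81·47.9)] / 9.81 = (6.344 + 31.31) / 9.81 = 3.838 s.

3.838 s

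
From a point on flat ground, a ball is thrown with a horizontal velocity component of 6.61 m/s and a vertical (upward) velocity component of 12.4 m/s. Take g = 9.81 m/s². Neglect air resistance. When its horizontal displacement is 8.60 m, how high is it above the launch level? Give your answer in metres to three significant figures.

Time to reach x = 8.60 m: t = x/vₓ = 8.60/6.610 = 1.301 s.
Height: y = v_y0 t − ½ g t² = 12.40 × 1.301 − 4.905 × 1.301² = 16.13 − 8.303 = 7.830 m.

7.83 m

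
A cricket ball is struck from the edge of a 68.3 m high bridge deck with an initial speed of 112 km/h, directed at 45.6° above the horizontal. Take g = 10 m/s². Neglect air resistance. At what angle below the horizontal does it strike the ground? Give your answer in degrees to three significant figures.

63.2°

Convert: 112 km/h = 112/3.6 = 31.11 m/s.
Resolve: vₓ = 31.11 cos 45.6° = 21.77 m/s and v_y0 = 31.11 sin 45.6° = 22.23 m/s.
With up positive and y = 0 at the ground: y(t) = 68.3 + (22.23) t − 5.000 t². Setting y = 0 and taking the positive root: t = [22.23 + √(22.23² + 2·10.0·68.3)] / 10.0 = (22.23 + 43.13) / 10.0 = 6.536 s.
At impact: v_y = v_y0 − g t = −43.13 m/s; vₓ = 21.77 m/s.
Angle below horizontal: arctan(|v_y|/vₓ) = arctan(43.13/21.77) = 63.22°.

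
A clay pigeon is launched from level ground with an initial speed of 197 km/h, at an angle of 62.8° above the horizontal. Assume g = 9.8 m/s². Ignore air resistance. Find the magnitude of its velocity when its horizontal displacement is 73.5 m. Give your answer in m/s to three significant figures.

Convert: 197 km/h = 197/3.6 = 54.72 m/s.
Components: vₓ = 54.72 cos 62.8° = 25.01 m/s, v_y0 = 54.72 sin 62.8° = 48.67 m/s.
Time to reach x = 73.5 m: t = x/vₓ = 73.5/25.01 = 2.938 s.
Vertical velocity there: v_y = v_y0 − g t = 48.67 − 9.80 × 2.938 = 19.87 m/s.
Speed: √(vₓ² + v_y²) = √(25.01² + 19.87²) = 31.95 m/s.

31.9 m/s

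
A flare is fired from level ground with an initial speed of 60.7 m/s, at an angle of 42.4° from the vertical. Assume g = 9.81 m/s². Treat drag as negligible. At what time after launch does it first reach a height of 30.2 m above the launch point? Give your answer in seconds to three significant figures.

Horizontal component vₓ = 60.70 sin 42.4° = 40.93 m/s; vertical v_y0 = 60.70 cos 42.4° = 44.82 m/s.
Set y = v_y0 t − ½ g t² = 30.2: 4.905 t² − 44.82 t + 30.2 = 0.
Quadratic formula: t = (44.82 ± √1416.7) / 9.81 = (44.82 ± 37.64) / 9.81 → t = 0.7324 s or 8.406 s.
The first (ascending) time is 0.7324 s.

0.732 s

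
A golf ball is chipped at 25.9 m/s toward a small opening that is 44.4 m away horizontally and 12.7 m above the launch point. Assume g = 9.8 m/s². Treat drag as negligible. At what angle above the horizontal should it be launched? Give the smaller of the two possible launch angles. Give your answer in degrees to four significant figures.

Trajectory: y = x tanθ − g x² (1 + tan²θ)/(2v₀²). With x = 44.4, y = 12.7, v₀ = 25.9, g = 9.80:
14.40 tan²θ − 44.4 tanθ + (27.10) = 0.
tanθ = [44.4 ± √(44.4² − 4 × 14.40 × (27.10))] / (2 × 14.40) = (44.4 ± 20.26) / 28.80, giving tanθ = 0.8383 or 2.245.
θ = 39.97° or 65.99°; the smaller is 39.97°.

39.97°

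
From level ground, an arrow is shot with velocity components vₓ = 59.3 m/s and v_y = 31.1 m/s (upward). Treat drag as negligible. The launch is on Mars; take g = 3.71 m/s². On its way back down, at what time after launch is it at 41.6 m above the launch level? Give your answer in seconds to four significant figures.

Height y(t) = 31.10 t − 1.855 t² = 41.6 gives 1.855 t² − 31.10 t + 41.6 = 0.
Quadratic formula: t = (31.10 ± √658.54) / 3.71 = (31.10 ± 25.66) / 3.71 → t = 1.466 s or 15.30 s.
The descending-branch root is 15.30 s.

15.30 s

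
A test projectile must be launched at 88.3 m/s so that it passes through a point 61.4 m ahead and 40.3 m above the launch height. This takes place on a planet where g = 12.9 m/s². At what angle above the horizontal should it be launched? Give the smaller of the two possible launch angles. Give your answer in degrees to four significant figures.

Trajectory: y = x tanθ − g x² (1 + tan²θ)/(2v₀²). With x = 61.4, y = 40.3, v₀ = 88.3, g = 12.9:
3.119 tan²θ − 61.4 tanθ + (43.42) = 0.
tanθ = [61.4 ± √(61.4² − 4 × 3.119 × (43.42))] / (2 × 3.119) = (61.4 ± 56.82) / 6.237, giving tanθ = 0.7346 or 18.95.
θ = 36.30° or 86.98°; the smaller is 36.30°.

36.30°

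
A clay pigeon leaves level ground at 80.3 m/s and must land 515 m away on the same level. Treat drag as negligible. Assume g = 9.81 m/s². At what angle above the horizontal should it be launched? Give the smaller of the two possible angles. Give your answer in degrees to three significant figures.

From R = (v₀²/g) sin 2θ: sin 2θ = 9.81 × 515 / 6448.1 = 0.7835.
2θ = 51.58° or 180° − 51.58° = 128.4°, so θ = 25.79° or 64.21°.
The smaller angle is 25.79°.

25.8°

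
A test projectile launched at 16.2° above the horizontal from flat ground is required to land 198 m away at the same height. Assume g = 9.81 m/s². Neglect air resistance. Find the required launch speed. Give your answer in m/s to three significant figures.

From R = (v₀² / g) sin 2θ: v₀ = √(gR / sin 2θ).
v₀ = √(9.81 × 198 / sin 32.40°) = √(1942 / 0.5358) = √3625.0 = 60.21 m/s.

60.2 m/s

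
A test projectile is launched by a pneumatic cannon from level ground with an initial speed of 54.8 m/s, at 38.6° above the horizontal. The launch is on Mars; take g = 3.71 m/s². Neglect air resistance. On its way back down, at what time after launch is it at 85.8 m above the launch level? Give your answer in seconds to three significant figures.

Horizontal component vₓ = 54.80 cos 38.6° = 42.83 m/s; vertical v_y0 = 54.80 sin 38.6° = 34.19 m/s.
Height y(t) = 34.19 t − 1.855 t² = 85.8 gives 1.855 t² − 34.19 t + 85.8 = 0.
Quadratic formula: t = (34.19 ± √532.22) / 3.71 = (34.19 ± 23.07) / 3.71 → t = 2.997 s or 15.43 s.
The descending-branch root is 15.43 s.

15.4 s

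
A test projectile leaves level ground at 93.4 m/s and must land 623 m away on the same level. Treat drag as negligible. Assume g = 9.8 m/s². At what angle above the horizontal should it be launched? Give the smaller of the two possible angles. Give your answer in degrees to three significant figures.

From R = (v₀²/g) sin 2θ: sin 2θ = 9.80 × 623 / 8723.6 = 0.6999.
2θ = 44.42° or 180° − 44.42° = 135.6°, so θ = 22.21° or 67.79°.
The smaller angle is 22.21°.

22.2°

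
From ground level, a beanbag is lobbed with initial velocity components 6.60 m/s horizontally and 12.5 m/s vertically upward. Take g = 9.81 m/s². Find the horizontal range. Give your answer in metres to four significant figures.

Time aloft: T = 2 v_y0 / g = 2 × 12.50 / 9.81 = 2.548 s.
Horizontal distance R = vₓ T = 6.600 × 2.548 = 16.82 m.

16.82 m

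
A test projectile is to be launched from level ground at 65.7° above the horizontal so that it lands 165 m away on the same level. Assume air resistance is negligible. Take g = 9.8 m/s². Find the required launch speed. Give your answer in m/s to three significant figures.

From R = (v₀² / g) sin 2θ: v₀ = √(gR / sin 2θ).
v₀ = √(9.80 × 165 / sin 131.4°) = √(1617 / 0.7501) = √2155.7 = 46.43 m/s.

46.4 m/s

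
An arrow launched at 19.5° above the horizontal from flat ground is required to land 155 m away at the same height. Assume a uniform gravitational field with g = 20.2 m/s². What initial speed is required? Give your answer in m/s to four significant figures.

Level-ground range: R = v₀² sin(2θ)/g, so v₀ = √(gR / sin 2θ).
v₀ = √(20.2 × 155 / sin 39.00°) = √(3131 / 0.6293) = √4975.2 = 70.54 m/s.

70.54 m/s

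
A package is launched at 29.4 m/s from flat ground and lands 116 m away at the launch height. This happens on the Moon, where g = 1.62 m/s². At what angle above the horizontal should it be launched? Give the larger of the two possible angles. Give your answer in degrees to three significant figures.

83.7°

Level-ground range R = v₀² sin(2θ)/g ⇒ sin(2θ) = gR/v₀² = 1.62 × 116 / 29.4² = 0.2174.
2θ = 12.56° or 180° − 12.56° = 167.4°, so θ = 6.278° or 83.72°.
The larger angle is 83.72°.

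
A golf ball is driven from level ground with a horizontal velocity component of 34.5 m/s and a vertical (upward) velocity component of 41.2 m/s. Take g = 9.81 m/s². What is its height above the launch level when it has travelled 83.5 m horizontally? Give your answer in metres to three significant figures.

71.0 m

At x = 83.5 m, t = x/vₓ = 83.5/34.50 = 2.420 s.
Height: y = v_y0 t − ½ g t² = 41.20 × 2.420 − 4.905 × 2.420² = 99.72 − 28.73 = 70.98 m.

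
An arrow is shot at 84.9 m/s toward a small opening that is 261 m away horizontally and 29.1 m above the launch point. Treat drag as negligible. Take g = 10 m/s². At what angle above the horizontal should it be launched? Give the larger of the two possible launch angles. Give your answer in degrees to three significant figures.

Trajectory: y = x tanθ − g x² (1 + tan²θ)/(2v₀²). With x = 261, y = 29.1, v₀ = 84.9, g = 10.0:
47.25 tan²θ − 261 tanθ + (76.35) = 0.
tanθ = [261 ± √(261² − 4 × 47.25 × (76.35))] / (2 × 47.25) = (261 ± 231.7) / 94.51, giving tanθ = 0.3099 or 5.213.
θ = 17.22° or 79.14°; the larger is 79.14°.

79.1°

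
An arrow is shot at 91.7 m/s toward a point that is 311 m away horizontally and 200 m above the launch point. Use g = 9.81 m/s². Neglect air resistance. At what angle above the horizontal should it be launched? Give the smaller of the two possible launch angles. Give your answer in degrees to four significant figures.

45.27°

Trajectory: y = x tanθ − g x² (1 + tan²θ)/(2v₀²). With x = 311, y = 200, v₀ = 91.7, g = 9.81:
56.42 tan²θ − 311 tanθ + (256.4) = 0.
tanθ = [311 ± √(311² − 4 × 56.42 × (256.4))] / (2 × 56.42) = (311 ± 197.1) / 112.8, giving tanθ = 1.009 or 4.503.
θ = 45.27° or 77.48°; the smaller is 45.27°.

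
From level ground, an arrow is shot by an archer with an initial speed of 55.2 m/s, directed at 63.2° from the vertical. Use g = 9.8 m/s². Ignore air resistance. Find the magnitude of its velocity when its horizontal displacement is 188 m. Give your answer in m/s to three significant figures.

50.8 m/s

vₓ = 55.20 sin 63.2° = 49.27 m/s; v_y0 = 55.20 cos 63.2° = 24.89 m/s.
Time to reach x = 188 m: t = x/vₓ = 188/49.27 = 3.816 s.
Vertical velocity there: v_y = v_y0 − g t = 24.89 − 9.80 × 3.816 = −12.50 m/s.
Speed: √(vₓ² + v_y²) = √(49.27² + 12.50²) = 50.83 m/s.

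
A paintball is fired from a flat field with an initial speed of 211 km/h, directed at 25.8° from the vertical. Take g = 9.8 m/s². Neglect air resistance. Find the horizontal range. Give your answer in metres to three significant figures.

275 m

Convert: 211 km/h = 211/3.6 = 58.61 m/s.
Resolve: vₓ = 58.61 sin 25.8° = 25.51 m/s and v_y0 = 58.61 cos 25.8° = 52.77 m/s.
Time aloft: T = 2 v_y0 / g = 2 × 52.77 / 9.80 = 10.77 s.
Horizontal distance R = vₓ T = 25.51 × 10.77 = 274.7 m.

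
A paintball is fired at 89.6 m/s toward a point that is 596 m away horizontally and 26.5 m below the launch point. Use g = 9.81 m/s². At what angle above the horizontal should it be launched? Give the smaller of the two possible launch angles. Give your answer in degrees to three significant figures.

20.3°

Trajectory: y = x tanθ − g x² (1 + tan²θ)/(2v₀²). With x = 596, y = −26.5, v₀ = 89.6, g = 9.81:
217.0 tan²θ − 596 tanθ + (190.5) = 0.
tanθ = [596 ± √(596² − 4 × 217.0 × (190.5))] / (2 × 217.0) = (596 ± 435.7) / 434.1, giving tanθ = 0.3694 or 2.377.
θ = 20.27° or 67.18°; the smaller is 20.27°.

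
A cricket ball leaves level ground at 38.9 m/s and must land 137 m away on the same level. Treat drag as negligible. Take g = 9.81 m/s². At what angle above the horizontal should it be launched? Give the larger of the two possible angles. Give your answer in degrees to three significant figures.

58.7°

Level-ground range R = v₀² sin(2θ)/g ⇒ sin(2θ) = gR/v₀² = 9.81 × 137 / 38.9² = 0.8882.
2θ = 62.64° or 180° − 62.64° = 117.4°, so θ = 31.32° or 58.68°.
The larger angle is 58.68°.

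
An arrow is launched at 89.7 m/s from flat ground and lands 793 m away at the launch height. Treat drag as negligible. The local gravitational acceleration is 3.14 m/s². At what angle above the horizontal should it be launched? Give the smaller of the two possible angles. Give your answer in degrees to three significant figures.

R = v₀² sin 2θ / g gives sin 2θ = gR/v₀² = 3.14·793/89.7² = 0.3095.
2θ = 18.03° or 180° − 18.03° = 162.0°, so θ = 9.014° or 80.99°.
The smaller angle is 9.014°.

9.01°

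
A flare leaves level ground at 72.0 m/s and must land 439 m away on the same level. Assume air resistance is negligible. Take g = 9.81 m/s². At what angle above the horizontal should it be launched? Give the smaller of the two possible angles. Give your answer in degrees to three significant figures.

From R = (v₀²/g) sin 2θ: sin 2θ = 9.81 × 439 / 5184.0 = 0.8307.
2θ = 56.18° or 180° − 56.18° = 123.8°, so θ = 28.09° or 61.91°.
The smaller angle is 28.09°.

28.1°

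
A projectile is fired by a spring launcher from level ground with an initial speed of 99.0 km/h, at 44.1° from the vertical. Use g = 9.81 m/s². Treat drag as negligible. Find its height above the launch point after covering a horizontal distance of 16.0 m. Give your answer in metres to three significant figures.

13.1 m

Convert: 99.0 km/h = 99.0/3.6 = 27.50 m/s.
Resolve: vₓ = 27.50 sin 44.1° = 19.14 m/s and v_y0 = 27.50 cos 44.1° = 19.75 m/s.
x = vₓ t ⇒ t = 16.0/19.14 = 0.8361 s.
Height: y = v_y0 t − ½ g t² = 19.75 × 0.8361 − 4.905 × 0.8361² = 16.51 − 3.428 = 13.08 m.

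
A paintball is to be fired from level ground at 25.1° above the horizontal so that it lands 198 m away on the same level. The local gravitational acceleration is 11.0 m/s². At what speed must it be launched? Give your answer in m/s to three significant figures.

53.2 m/s

On level ground R = v₀² sin 2θ / g ⇒ v₀ = √(gR / sin 2θ).
v₀ = √(11.0 × 198 / sin 50.20°) = √(2178 / 0.7683) = √2834.9 = 53.24 m/s.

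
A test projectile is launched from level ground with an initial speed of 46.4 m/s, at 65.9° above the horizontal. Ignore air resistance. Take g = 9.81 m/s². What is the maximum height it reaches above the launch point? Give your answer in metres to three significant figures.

Resolve: vₓ = 46.40 cos 65.9° = 18.95 m/s and v_y0 = 46.40 sin 65.9° = 42.36 m/s.
Peak height H = v_y0² / (2g) = 1794.0 / 19.62 = 91.44 m.

91.4 m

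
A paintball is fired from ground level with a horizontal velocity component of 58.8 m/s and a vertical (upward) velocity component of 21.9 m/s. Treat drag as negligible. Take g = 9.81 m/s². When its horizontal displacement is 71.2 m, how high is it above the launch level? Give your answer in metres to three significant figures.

19.3 m

Time to reach x = 71.2 m: t = x/vₓ = 71.2/58.80 = 1.211 s.
Height: y = v_y0 t − ½ g t² = 21.90 × 1.211 − 4.905 × 1.211² = 26.52 − 7.192 = 19.33 m.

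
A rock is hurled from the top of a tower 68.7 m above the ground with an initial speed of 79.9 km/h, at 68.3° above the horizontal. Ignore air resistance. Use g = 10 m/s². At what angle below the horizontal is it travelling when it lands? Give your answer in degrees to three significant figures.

Convert: 79.9 km/h = 79.9/3.6 = 22.19 m/s.
Horizontal component vₓ = 22.19 cos 68.3° = 8.206 m/s; vertical v_y0 = 22.19 sin 68.3° = 20.62 m/s.
Vertical motion (up positive, ground at y = 0): 5.000 t² − (20.62) t − 68.7 = 0, so t = (20.62 + √(20.62² + 2·10.0·68.7)) / 10.0 = (20.62 + 42.42) / 10.0 = 6.304 s.
At impact: v_y = v_y0 − g t = −42.42 m/s; vₓ = 8.206 m/s.
Angle below horizontal: arctan(|v_y|/vₓ) = arctan(42.42/8.206) = 79.05°.

79.1°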